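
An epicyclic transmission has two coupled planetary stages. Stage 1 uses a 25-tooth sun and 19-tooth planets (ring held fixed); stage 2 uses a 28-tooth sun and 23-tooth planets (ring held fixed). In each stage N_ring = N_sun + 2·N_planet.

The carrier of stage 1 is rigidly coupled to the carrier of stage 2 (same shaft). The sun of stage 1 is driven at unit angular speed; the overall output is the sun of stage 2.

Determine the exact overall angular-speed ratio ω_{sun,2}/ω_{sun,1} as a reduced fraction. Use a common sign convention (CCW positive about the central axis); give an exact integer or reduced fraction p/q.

1275/1232

Stage 1: N_ring = 25 + 2·19 = 63
Stage 1: 25(ω_s−ω_c) = −63(ω_r−ω_c),  ω_r=0, ω_s=1
Stage 1: 25(1−ω_c) = −63(0−ω_c)  ⇒  88ω_c = 25  ⇒  ω_c = 25/88
  ⇒ ω_c¹/ω_s¹ = 25/88
Stage 2: N_ring = 28 + 2·23 = 74
Stage 2: 28(ω_s−ω_c) = −74(ω_r−ω_c),  ω_r=0, ω_c=1
Stage 2: ω_s = 1 − (74/28)(0−1) = 51/14
  ⇒ ω_s²/ω_c² = 51/14
Coupling ω_c² = ω_c¹ ⇒ overall = 25/88 × 51/14 = 1275/1232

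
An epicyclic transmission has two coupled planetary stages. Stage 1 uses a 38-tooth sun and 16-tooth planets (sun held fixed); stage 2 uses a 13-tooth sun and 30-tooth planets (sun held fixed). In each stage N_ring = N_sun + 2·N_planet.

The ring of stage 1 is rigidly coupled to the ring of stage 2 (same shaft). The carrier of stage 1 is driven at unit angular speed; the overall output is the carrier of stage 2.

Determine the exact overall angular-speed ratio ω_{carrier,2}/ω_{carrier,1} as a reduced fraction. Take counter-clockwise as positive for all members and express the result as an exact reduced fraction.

Stage 1: N_ring = 38 + 2·16 = 70
Stage 1: 38(ω_s−ω_c) = −70(ω_r−ω_c),  ω_s=0, ω_c=1
Stage 1: ω_r = 1 − (38/70)(0−1) = 54/35
  ⇒ ω_r¹/ω_c¹ = 54/35
Stage 2: N_ring = 13 + 2·30 = 73
Stage 2: 13(ω_s−ω_c) = −73(ω_r−ω_c),  ω_s=0, ω_r=1
Stage 2: 13(0−ω_c) = −73(1−ω_c)  ⇒  86ω_c = 73  ⇒  ω_c = 73/86
  ⇒ ω_c²/ω_r² = 73/86
Coupling ω_r² = ω_r¹ ⇒ overall = 54/35 × 73/86 = 1971/1505

1971/1505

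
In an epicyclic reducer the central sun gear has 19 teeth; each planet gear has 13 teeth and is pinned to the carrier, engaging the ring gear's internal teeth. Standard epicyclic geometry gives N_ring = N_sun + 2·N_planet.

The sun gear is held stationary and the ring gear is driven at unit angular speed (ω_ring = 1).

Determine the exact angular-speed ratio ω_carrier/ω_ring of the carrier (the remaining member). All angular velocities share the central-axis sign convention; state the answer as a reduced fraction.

45/64

N_ring = 19 + 2·13 = 45
19(ω_s−ω_c) = −45(ω_r−ω_c),  ω_s=0, ω_r=1
19(0−ω_c) = −45(1−ω_c)  ⇒  64ω_c = 45  ⇒  ω_c = 45/64
ω_c/ω_r = 45/64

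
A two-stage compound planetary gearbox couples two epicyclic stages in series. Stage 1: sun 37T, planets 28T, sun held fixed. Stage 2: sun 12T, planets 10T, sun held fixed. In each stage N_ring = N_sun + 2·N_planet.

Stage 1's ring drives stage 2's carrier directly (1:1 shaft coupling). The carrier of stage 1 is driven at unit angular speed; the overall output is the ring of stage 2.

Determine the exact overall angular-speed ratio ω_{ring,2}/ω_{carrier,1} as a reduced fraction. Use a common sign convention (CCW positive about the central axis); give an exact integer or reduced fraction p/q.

715/372

Stage 1: N_ring = 37 + 2·28 = 93
Stage 1: 37(ω_s−ω_c) = −93(ω_r−ω_c),  ω_s=0, ω_c=1
Stage 1: ω_r = 1 − (37/93)(0−1) = 130/93
  ⇒ ω_r¹/ω_c¹ = 130/93
Stage 2: N_ring = 12 + 2·10 = 32
Stage 2: 12(ω_s−ω_c) = −32(ω_r−ω_c),  ω_s=0, ω_c=1
Stage 2: ω_r = 1 − (12/32)(0−1) = 11/8
  ⇒ ω_r²/ω_c² = 11/8
Coupling ω_c² = ω_r¹ ⇒ overall = 130/93 × 11/8 = 715/372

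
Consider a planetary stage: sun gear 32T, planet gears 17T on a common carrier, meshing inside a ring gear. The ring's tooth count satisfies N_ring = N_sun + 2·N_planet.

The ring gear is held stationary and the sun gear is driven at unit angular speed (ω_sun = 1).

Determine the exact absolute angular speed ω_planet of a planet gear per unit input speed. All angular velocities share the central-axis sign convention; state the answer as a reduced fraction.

-16/17

N_ring = 32 + 2·17 = 66
32(ω_s−ω_c) = −66(ω_r−ω_c),  ω_r=0, ω_s=1
32(1−ω_c) = −66(0−ω_c)  ⇒  98ω_c = 32  ⇒  ω_c = 16/49
sun–planet: 32·(1−16/49) = −17·(ω_p−ω_c)  ⇒  ω_p−ω_c = −(32/17)·(33/49) = -1056/833
ω_p = 16/49 − 1056/833 = -16/17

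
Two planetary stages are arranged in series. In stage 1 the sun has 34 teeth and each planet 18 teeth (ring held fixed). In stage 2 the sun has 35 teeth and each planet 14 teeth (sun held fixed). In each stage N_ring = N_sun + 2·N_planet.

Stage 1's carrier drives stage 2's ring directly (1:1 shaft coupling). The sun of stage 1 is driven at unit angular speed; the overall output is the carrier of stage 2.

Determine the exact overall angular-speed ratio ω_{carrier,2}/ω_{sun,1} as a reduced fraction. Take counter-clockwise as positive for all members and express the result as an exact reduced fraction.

Stage 1: N_ring = 34 + 2·18 = 70
Stage 1: 34(ω_s−ω_c) = −70(ω_r−ω_c),  ω_r=0, ω_s=1
Stage 1: 34(1−ω_c) = −70(0−ω_c)  ⇒  104ω_c = 34  ⇒  ω_c = 17/52
  ⇒ ω_c¹/ω_s¹ = 17/52
Stage 2: N_ring = 35 + 2·14 = 63
Stage 2: 35(ω_s−ω_c) = −63(ω_r−ω_c),  ω_s=0, ω_r=1
Stage 2: 35(0−ω_c) = −63(1−ω_c)  ⇒  98ω_c = 63  ⇒  ω_c = 9/14
  ⇒ ω_c²/ω_r² = 9/14
Coupling ω_r² = ω_c¹ ⇒ overall = 17/52 × 9/14 = 153/728

153/728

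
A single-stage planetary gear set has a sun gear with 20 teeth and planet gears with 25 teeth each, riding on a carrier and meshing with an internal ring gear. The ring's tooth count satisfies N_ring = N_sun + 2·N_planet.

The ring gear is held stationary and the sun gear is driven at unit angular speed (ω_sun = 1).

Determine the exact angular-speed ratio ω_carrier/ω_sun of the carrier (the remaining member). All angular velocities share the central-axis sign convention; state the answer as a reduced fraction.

N_ring = 20 + 2·25 = 70
20(ω_s−ω_c) = −70(ω_r−ω_c),  ω_r=0, ω_s=1
20(1−ω_c) = −70(0−ω_c)  ⇒  90ω_c = 20  ⇒  ω_c = 2/9
ω_c/ω_s = 2/9

2/9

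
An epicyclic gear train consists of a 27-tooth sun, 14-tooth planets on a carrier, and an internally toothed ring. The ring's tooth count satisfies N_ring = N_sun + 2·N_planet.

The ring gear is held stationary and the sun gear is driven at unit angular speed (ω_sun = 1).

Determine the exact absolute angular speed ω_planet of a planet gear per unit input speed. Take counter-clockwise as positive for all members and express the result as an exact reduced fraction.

-27/28

N_ring = 27 + 2·14 = 55
27(ω_s−ω_c) = −55(ω_r−ω_c),  ω_r=0, ω_s=1
27(1−ω_c) = −55(0−ω_c)  ⇒  82ω_c = 27  ⇒  ω_c = 27/82
sun–planet: 27·(1−27/82) = −14·(ω_p−ω_c)  ⇒  ω_p−ω_c = −(27/14)·(55/82) = -1485/1148
ω_p = 27/82 − 1485/1148 = -27/28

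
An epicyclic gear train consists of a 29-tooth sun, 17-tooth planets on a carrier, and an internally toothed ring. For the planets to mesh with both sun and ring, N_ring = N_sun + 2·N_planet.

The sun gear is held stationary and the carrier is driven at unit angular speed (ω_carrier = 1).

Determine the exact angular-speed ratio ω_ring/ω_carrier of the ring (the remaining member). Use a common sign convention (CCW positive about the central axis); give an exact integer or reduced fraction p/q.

92/63

N_ring = 29 + 2·17 = 63
29(ω_s−ω_c) = −63(ω_r−ω_c),  ω_s=0, ω_c=1
ω_r = 1 − (29/63)(0−1) = 92/63
ω_r/ω_c = 92/63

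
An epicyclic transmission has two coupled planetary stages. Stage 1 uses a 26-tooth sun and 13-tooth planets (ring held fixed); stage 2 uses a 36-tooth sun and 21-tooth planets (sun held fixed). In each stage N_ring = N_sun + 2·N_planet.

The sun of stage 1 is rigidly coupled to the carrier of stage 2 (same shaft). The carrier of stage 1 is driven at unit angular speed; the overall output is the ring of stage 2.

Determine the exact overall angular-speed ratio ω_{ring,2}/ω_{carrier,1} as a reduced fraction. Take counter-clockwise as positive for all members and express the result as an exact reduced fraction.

Stage 1: N_ring = 26 + 2·13 = 52
Stage 1: 26(ω_s−ω_c) = −52(ω_r−ω_c),  ω_r=0, ω_c=1
Stage 1: ω_s = 1 − (52/26)(0−1) = 3
  ⇒ ω_s¹/ω_c¹ = 3
Stage 2: N_ring = 36 + 2·21 = 78
Stage 2: 36(ω_s−ω_c) = −78(ω_r−ω_c),  ω_s=0, ω_c=1
Stage 2: ω_r = 1 − (36/78)(0−1) = 19/13
  ⇒ ω_r²/ω_c² = 19/13
Coupling ω_c² = ω_s¹ ⇒ overall = 3 × 19/13 = 57/13

57/13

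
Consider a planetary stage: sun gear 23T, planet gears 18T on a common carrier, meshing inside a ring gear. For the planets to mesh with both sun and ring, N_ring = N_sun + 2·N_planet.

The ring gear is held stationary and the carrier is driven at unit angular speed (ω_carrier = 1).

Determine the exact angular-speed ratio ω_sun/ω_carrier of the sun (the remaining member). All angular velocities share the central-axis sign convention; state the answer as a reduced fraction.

N_ring = 23 + 2·18 = 59
23(ω_s−ω_c) = −59(ω_r−ω_c),  ω_r=0, ω_c=1
ω_s = 1 − (59/23)(0−1) = 82/23
ω_s/ω_c = 82/23

82/23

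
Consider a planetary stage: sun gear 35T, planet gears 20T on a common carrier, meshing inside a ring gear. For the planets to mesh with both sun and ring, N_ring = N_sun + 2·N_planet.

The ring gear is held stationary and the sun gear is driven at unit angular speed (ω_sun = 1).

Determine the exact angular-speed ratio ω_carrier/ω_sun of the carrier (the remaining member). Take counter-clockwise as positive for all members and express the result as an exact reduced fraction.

7/22

N_ring = 35 + 2·20 = 75
35(ω_s−ω_c) = −75(ω_r−ω_c),  ω_r=0, ω_s=1
35(1−ω_c) = −75(0−ω_c)  ⇒  110ω_c = 35  ⇒  ω_c = 7/22
ω_c/ω_s = 7/22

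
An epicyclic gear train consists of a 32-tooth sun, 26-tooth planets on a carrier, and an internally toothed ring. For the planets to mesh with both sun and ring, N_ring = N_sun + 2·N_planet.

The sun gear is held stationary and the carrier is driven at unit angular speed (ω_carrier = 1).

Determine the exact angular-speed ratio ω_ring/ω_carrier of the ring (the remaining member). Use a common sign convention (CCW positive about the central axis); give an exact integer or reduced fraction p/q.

N_ring = 32 + 2·26 = 84
32(ω_s−ω_c) = −84(ω_r−ω_c),  ω_s=0, ω_c=1
ω_r = 1 − (32/84)(0−1) = 29/21
ω_r/ω_c = 29/21

29/21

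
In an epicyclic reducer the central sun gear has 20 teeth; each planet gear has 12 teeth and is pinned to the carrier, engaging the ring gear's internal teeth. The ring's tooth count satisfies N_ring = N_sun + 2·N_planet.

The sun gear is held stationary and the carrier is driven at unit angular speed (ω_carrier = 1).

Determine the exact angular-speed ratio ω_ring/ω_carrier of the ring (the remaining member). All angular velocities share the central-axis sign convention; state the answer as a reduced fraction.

N_ring = 20 + 2·12 = 44
20(ω_s−ω_c) = −44(ω_r−ω_c),  ω_s=0, ω_c=1
ω_r = 1 − (20/44)(0−1) = 16/11
ω_r/ω_c = 16/11

16/11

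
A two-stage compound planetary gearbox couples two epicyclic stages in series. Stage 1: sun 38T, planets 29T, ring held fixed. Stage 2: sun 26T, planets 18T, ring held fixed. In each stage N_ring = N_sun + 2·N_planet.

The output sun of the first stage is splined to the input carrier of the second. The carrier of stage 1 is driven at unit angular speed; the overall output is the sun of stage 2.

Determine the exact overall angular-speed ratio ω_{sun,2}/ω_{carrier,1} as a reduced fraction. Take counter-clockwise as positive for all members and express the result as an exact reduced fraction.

2948/247

Stage 1: N_ring = 38 + 2·29 = 96
Stage 1: 38(ω_s−ω_c) = −96(ω_r−ω_c),  ω_r=0, ω_c=1
Stage 1: ω_s = 1 − (96/38)(0−1) = 67/19
  ⇒ ω_s¹/ω_c¹ = 67/19
Stage 2: N_ring = 26 + 2·18 = 62
Stage 2: 26(ω_s−ω_c) = −62(ω_r−ω_c),  ω_r=0, ω_c=1
Stage 2: ω_s = 1 − (62/26)(0−1) = 44/13
  ⇒ ω_s²/ω_c² = 44/13
Coupling ω_c² = ω_s¹ ⇒ overall = 67/19 × 44/13 = 2948/247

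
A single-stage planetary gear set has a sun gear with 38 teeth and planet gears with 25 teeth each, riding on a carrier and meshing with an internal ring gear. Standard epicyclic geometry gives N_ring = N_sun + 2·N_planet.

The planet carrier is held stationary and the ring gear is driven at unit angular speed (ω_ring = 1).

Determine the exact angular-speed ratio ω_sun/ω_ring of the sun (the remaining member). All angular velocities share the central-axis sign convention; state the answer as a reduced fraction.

N_ring = 38 + 2·25 = 88
38(ω_s−ω_c) = −88(ω_r−ω_c),  ω_c=0, ω_r=1
ω_s = 0 − (88/38)(1−0) = -44/19
ω_s/ω_r = -44/19

-44/19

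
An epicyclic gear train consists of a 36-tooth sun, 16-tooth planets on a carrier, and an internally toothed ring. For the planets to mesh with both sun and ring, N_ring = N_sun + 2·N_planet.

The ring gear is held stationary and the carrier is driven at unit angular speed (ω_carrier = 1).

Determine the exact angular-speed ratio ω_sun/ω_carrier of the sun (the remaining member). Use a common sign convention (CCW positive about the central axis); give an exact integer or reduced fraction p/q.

N_ring = 36 + 2·16 = 68
36(ω_s−ω_c) = −68(ω_r−ω_c),  ω_r=0, ω_c=1
ω_s = 1 − (68/36)(0−1) = 26/9
ω_s/ω_c = 26/9

26/9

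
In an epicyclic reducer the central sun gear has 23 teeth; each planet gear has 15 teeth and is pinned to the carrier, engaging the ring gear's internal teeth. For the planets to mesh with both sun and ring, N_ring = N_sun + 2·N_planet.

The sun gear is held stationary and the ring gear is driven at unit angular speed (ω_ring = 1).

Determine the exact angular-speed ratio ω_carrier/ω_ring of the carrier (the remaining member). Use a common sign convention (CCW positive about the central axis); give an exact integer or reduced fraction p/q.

N_ring = 23 + 2·15 = 53
23(ω_s−ω_c) = −53(ω_r−ω_c),  ω_s=0, ω_r=1
23(0−ω_c) = −53(1−ω_c)  ⇒  76ω_c = 53  ⇒  ω_c = 53/76
ω_c/ω_r = 53/76

53/76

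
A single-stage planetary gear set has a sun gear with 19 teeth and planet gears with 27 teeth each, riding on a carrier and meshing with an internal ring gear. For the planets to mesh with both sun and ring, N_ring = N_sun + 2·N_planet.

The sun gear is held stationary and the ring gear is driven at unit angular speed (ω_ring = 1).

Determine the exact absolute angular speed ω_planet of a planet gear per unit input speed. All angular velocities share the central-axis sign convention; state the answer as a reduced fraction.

N_ring = 19 + 2·27 = 73
19(ω_s−ω_c) = −73(ω_r−ω_c),  ω_s=0, ω_r=1
19(0−ω_c) = −73(1−ω_c)  ⇒  92ω_c = 73  ⇒  ω_c = 73/92
sun–planet: 19·(0−73/92) = −27·(ω_p−ω_c)  ⇒  ω_p−ω_c = −(19/27)·(-73/92) = 1387/2484
ω_p = 73/92 + 1387/2484 = 73/54

73/54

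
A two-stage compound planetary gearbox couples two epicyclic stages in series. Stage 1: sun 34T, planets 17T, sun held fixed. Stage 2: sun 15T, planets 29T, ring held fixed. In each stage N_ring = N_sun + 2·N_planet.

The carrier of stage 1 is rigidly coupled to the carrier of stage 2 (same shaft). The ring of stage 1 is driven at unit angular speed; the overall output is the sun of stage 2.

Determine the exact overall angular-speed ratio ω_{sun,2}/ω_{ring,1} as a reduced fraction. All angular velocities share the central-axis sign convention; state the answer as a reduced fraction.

176/45

Stage 1: N_ring = 34 + 2·17 = 68
Stage 1: 34(ω_s−ω_c) = −68(ω_r−ω_c),  ω_s=0, ω_r=1
Stage 1: 34(0−ω_c) = −68(1−ω_c)  ⇒  102ω_c = 68  ⇒  ω_c = 2/3
  ⇒ ω_c¹/ω_r¹ = 2/3
Stage 2: N_ring = 15 + 2·29 = 73
Stage 2: 15(ω_s−ω_c) = −73(ω_r−ω_c),  ω_r=0, ω_c=1
Stage 2: ω_s = 1 − (73/15)(0−1) = 88/15
  ⇒ ω_s²/ω_c² = 88/15
Coupling ω_c² = ω_c¹ ⇒ overall = 2/3 × 88/15 = 176/45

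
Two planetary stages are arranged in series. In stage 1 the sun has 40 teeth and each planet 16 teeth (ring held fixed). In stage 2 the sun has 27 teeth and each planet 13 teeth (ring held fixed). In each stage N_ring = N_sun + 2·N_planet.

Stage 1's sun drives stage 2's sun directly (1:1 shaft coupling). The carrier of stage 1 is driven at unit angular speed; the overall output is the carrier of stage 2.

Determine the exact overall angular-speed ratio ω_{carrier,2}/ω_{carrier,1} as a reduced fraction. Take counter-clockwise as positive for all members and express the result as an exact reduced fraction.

189/200

Stage 1: N_ring = 40 + 2·16 = 72
Stage 1: 40(ω_s−ω_c) = −72(ω_r−ω_c),  ω_r=0, ω_c=1
Stage 1: ω_s = 1 − (72/40)(0−1) = 14/5
  ⇒ ω_s¹/ω_c¹ = 14/5
Stage 2: N_ring = 27 + 2·13 = 53
Stage 2: 27(ω_s−ω_c) = −53(ω_r−ω_c),  ω_r=0, ω_s=1
Stage 2: 27(1−ω_c) = −53(0−ω_c)  ⇒  80ω_c = 27  ⇒  ω_c = 27/80
  ⇒ ω_c²/ω_s² = 27/80
Coupling ω_s² = ω_s¹ ⇒ overall = 14/5 × 27/80 = 189/200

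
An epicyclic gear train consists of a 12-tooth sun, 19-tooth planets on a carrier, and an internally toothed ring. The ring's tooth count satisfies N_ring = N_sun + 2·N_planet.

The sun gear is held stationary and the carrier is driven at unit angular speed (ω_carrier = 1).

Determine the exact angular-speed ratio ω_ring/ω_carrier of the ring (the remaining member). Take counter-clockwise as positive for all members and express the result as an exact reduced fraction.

31/25

N_ring = 12 + 2·19 = 50
12(ω_s−ω_c) = −50(ω_r−ω_c),  ω_s=0, ω_c=1
ω_r = 1 − (12/50)(0−1) = 31/25
ω_r/ω_c = 31/25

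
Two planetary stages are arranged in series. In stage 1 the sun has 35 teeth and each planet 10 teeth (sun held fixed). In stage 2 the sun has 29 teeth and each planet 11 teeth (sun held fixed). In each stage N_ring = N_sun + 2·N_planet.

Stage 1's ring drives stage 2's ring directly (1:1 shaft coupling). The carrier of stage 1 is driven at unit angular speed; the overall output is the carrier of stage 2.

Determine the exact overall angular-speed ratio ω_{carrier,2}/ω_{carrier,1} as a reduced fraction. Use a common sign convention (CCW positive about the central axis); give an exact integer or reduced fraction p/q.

459/440

Stage 1: N_ring = 35 + 2·10 = 55
Stage 1: 35(ω_s−ω_c) = −55(ω_r−ω_c),  ω_s=0, ω_c=1
Stage 1: ω_r = 1 − (35/55)(0−1) = 18/11
  ⇒ ω_r¹/ω_c¹ = 18/11
Stage 2: N_ring = 29 + 2·11 = 51
Stage 2: 29(ω_s−ω_c) = −51(ω_r−ω_c),  ω_s=0, ω_r=1
Stage 2: 29(0−ω_c) = −51(1−ω_c)  ⇒  80ω_c = 51  ⇒  ω_c = 51/80
  ⇒ ω_c²/ω_r² = 51/80
Coupling ω_r² = ω_r¹ ⇒ overall = 18/11 × 51/80 = 459/440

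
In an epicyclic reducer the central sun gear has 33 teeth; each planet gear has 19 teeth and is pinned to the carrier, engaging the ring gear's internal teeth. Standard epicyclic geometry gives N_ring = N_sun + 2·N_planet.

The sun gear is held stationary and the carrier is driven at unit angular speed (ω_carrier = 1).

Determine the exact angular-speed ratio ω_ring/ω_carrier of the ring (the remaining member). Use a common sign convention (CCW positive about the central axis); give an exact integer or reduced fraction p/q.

N_ring = 33 + 2·19 = 71
33(ω_s−ω_c) = −71(ω_r−ω_c),  ω_s=0, ω_c=1
ω_r = 1 − (33/71)(0−1) = 104/71
ω_r/ω_c = 104/71

104/71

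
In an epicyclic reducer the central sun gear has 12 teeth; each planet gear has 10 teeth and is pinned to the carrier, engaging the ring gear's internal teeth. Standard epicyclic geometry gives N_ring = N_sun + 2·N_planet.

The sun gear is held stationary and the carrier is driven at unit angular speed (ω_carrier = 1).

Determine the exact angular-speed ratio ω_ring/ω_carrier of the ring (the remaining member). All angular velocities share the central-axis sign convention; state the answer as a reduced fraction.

N_ring = 12 + 2·10 = 32
12(ω_s−ω_c) = −32(ω_r−ω_c),  ω_s=0, ω_c=1
ω_r = 1 − (12/32)(0−1) = 11/8
ω_r/ω_c = 11/8

11/8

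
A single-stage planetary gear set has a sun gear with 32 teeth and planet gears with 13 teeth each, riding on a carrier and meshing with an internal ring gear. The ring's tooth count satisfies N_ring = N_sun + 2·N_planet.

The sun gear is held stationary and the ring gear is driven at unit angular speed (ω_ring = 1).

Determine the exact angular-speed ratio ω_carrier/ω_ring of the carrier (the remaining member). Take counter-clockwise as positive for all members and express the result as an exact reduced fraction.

N_ring = 32 + 2·13 = 58
32(ω_s−ω_c) = −58(ω_r−ω_c),  ω_s=0, ω_r=1
32(0−ω_c) = −58(1−ω_c)  ⇒  90ω_c = 58  ⇒  ω_c = 29/45
ω_c/ω_r = 29/45

29/45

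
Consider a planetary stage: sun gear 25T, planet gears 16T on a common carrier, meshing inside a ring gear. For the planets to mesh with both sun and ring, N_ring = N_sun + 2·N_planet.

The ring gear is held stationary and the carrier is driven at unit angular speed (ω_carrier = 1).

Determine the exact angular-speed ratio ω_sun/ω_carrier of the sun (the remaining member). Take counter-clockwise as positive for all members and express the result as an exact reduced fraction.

82/25

N_ring = 25 + 2·16 = 57
25(ω_s−ω_c) = −57(ω_r−ω_c),  ω_r=0, ω_c=1
ω_s = 1 − (57/25)(0−1) = 82/25
ω_s/ω_c = 82/25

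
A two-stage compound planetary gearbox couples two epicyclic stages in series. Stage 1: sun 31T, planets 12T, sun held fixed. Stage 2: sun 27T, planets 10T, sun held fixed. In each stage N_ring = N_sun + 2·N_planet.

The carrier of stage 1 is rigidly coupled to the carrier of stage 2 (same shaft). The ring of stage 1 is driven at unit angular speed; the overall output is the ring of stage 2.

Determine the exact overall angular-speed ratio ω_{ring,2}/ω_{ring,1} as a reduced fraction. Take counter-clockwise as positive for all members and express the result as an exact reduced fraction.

Stage 1: N_ring = 31 + 2·12 = 55
Stage 1: 31(ω_s−ω_c) = −55(ω_r−ω_c),  ω_s=0, ω_r=1
Stage 1: 31(0−ω_c) = −55(1−ω_c)  ⇒  86ω_c = 55  ⇒  ω_c = 55/86
  ⇒ ω_c¹/ω_r¹ = 55/86
Stage 2: N_ring = 27 + 2·10 = 47
Stage 2: 27(ω_s−ω_c) = −47(ω_r−ω_c),  ω_s=0, ω_c=1
Stage 2: ω_r = 1 − (27/47)(0−1) = 74/47
  ⇒ ω_r²/ω_c² = 74/47
Coupling ω_c² = ω_c¹ ⇒ overall = 55/86 × 74/47 = 2035/2021

2035/2021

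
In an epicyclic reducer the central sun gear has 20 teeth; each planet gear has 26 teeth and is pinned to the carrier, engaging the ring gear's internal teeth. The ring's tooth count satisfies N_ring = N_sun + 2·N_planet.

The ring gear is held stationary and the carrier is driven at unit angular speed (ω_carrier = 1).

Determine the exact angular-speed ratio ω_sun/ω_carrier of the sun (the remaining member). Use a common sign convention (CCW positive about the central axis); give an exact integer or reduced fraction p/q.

23/5

N_ring = 20 + 2·26 = 72
20(ω_s−ω_c) = −72(ω_r−ω_c),  ω_r=0, ω_c=1
ω_s = 1 − (72/20)(0−1) = 23/5
ω_s/ω_c = 23/5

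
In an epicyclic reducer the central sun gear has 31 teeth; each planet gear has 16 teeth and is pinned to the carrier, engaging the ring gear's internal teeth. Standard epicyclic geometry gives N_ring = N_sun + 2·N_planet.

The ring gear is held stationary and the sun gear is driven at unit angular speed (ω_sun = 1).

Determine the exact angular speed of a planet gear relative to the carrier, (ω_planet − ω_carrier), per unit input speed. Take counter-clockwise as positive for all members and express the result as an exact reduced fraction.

-1953/1504

N_ring = 31 + 2·16 = 63
31(ω_s−ω_c) = −63(ω_r−ω_c),  ω_r=0, ω_s=1
31(1−ω_c) = −63(0−ω_c)  ⇒  94ω_c = 31  ⇒  ω_c = 31/94
sun–planet: 31·(1−31/94) = −16·(ω_p−ω_c)  ⇒  ω_p−ω_c = −(31/16)·(63/94) = -1953/1504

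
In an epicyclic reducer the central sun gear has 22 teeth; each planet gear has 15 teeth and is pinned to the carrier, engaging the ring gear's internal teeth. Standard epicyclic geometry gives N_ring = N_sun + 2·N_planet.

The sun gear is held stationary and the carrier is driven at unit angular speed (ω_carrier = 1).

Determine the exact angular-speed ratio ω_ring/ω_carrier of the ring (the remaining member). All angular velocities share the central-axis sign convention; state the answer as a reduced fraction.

37/26

N_ring = 22 + 2·15 = 52
22(ω_s−ω_c) = −52(ω_r−ω_c),  ω_s=0, ω_c=1
ω_r = 1 − (22/52)(0−1) = 37/26
ω_r/ω_c = 37/26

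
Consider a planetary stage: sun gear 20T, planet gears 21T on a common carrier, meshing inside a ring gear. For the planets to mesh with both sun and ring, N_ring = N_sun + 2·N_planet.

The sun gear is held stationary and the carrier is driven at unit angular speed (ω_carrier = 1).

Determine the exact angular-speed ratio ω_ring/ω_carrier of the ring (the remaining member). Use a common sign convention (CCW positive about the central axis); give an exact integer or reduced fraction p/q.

N_ring = 20 + 2·21 = 62
20(ω_s−ω_c) = −62(ω_r−ω_c),  ω_s=0, ω_c=1
ω_r = 1 − (20/62)(0−1) = 41/31
ω_r/ω_c = 41/31

41/31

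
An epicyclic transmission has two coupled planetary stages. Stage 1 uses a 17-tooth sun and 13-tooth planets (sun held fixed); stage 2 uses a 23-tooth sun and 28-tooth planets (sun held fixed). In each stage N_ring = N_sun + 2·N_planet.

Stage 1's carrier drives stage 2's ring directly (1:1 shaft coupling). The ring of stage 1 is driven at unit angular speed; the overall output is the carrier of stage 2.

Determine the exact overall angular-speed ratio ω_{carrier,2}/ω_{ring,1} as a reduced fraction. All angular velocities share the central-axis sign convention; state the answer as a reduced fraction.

3397/6120

Stage 1: N_ring = 17 + 2·13 = 43
Stage 1: 17(ω_s−ω_c) = −43(ω_r−ω_c),  ω_s=0, ω_r=1
Stage 1: 17(0−ω_c) = −43(1−ω_c)  ⇒  60ω_c = 43  ⇒  ω_c = 43/60
  ⇒ ω_c¹/ω_r¹ = 43/60
Stage 2: N_ring = 23 + 2·28 = 79
Stage 2: 23(ω_s−ω_c) = −79(ω_r−ω_c),  ω_s=0, ω_r=1
Stage 2: 23(0−ω_c) = −79(1−ω_c)  ⇒  102ω_c = 79  ⇒  ω_c = 79/102
  ⇒ ω_c²/ω_r² = 79/102
Coupling ω_r² = ω_c¹ ⇒ overall = 43/60 × 79/102 = 3397/6120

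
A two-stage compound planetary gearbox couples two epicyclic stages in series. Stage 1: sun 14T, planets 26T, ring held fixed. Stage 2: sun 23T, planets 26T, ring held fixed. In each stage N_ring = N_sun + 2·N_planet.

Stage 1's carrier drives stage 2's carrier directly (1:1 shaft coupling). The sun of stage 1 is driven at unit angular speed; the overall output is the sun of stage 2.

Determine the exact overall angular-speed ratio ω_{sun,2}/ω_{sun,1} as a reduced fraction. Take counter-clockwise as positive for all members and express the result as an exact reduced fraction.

Stage 1: N_ring = 14 + 2·26 = 66
Stage 1: 14(ω_s−ω_c) = −66(ω_r−ω_c),  ω_r=0, ω_s=1
Stage 1: 14(1−ω_c) = −66(0−ω_c)  ⇒  80ω_c = 14  ⇒  ω_c = 7/40
  ⇒ ω_c¹/ω_s¹ = 7/40
Stage 2: N_ring = 23 + 2·26 = 75
Stage 2: 23(ω_s−ω_c) = −75(ω_r−ω_c),  ω_r=0, ω_c=1
Stage 2: ω_s = 1 − (75/23)(0−1) = 98/23
  ⇒ ω_s²/ω_c² = 98/23
Coupling ω_c² = ω_c¹ ⇒ overall = 7/40 × 98/23 = 343/460

343/460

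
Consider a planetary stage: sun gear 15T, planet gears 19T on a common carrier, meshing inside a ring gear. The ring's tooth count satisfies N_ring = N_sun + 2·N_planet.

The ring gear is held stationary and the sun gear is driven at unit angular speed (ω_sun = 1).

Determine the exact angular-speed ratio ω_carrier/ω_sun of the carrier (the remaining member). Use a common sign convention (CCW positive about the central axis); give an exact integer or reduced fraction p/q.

N_ring = 15 + 2·19 = 53
15(ω_s−ω_c) = −53(ω_r−ω_c),  ω_r=0, ω_s=1
15(1−ω_c) = −53(0−ω_c)  ⇒  68ω_c = 15  ⇒  ω_c = 15/68
ω_c/ω_s = 15/68

15/68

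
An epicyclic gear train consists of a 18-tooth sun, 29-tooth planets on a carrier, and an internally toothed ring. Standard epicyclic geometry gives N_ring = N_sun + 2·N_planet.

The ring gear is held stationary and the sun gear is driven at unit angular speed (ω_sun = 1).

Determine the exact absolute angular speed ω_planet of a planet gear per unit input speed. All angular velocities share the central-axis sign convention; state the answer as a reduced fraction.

N_ring = 18 + 2·29 = 76
18(ω_s−ω_c) = −76(ω_r−ω_c),  ω_r=0, ω_s=1
18(1−ω_c) = −76(0−ω_c)  ⇒  94ω_c = 18  ⇒  ω_c = 9/47
sun–planet: 18·(1−9/47) = −29·(ω_p−ω_c)  ⇒  ω_p−ω_c = −(18/29)·(38/47) = -684/1363
ω_p = 9/47 − 684/1363 = -9/29

-9/29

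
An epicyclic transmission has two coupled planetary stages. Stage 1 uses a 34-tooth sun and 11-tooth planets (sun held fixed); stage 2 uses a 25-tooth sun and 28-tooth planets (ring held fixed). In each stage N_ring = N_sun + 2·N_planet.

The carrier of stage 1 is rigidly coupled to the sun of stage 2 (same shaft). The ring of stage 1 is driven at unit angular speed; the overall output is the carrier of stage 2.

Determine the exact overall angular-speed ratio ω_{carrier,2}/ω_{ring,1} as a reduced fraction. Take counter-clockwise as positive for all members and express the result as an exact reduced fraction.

Stage 1: N_ring = 34 + 2·11 = 56
Stage 1: 34(ω_s−ω_c) = −56(ω_r−ω_c),  ω_s=0, ω_r=1
Stage 1: 34(0−ω_c) = −56(1−ω_c)  ⇒  90ω_c = 56  ⇒  ω_c = 28/45
  ⇒ ω_c¹/ω_r¹ = 28/45
Stage 2: N_ring = 25 + 2·28 = 81
Stage 2: 25(ω_s−ω_c) = −81(ω_r−ω_c),  ω_r=0, ω_s=1
Stage 2: 25(1−ω_c) = −81(0−ω_c)  ⇒  106ω_c = 25  ⇒  ω_c = 25/106
  ⇒ ω_c²/ω_s² = 25/106
Coupling ω_s² = ω_c¹ ⇒ overall = 28/45 × 25/106 = 70/477

70/477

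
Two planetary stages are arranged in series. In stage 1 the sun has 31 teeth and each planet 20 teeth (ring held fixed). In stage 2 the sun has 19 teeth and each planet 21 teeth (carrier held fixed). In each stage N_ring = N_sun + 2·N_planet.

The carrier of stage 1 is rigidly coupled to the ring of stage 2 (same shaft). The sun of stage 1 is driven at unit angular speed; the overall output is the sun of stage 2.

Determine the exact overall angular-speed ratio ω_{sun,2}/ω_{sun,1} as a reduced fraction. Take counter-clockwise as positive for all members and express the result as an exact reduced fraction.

Stage 1: N_ring = 31 + 2·20 = 71
Stage 1: 31(ω_s−ω_c) = −71(ω_r−ω_c),  ω_r=0, ω_s=1
Stage 1: 31(1−ω_c) = −71(0−ω_c)  ⇒  102ω_c = 31  ⇒  ω_c = 31/102
  ⇒ ω_c¹/ω_s¹ = 31/102
Stage 2: N_ring = 19 + 2·21 = 61
Stage 2: 19(ω_s−ω_c) = −61(ω_r−ω_c),  ω_c=0, ω_r=1
Stage 2: ω_s = 0 − (61/19)(1−0) = -61/19
  ⇒ ω_s²/ω_r² = -61/19
Coupling ω_r² = ω_c¹ ⇒ overall = 31/102 × -61/19 = -1891/1938

-1891/1938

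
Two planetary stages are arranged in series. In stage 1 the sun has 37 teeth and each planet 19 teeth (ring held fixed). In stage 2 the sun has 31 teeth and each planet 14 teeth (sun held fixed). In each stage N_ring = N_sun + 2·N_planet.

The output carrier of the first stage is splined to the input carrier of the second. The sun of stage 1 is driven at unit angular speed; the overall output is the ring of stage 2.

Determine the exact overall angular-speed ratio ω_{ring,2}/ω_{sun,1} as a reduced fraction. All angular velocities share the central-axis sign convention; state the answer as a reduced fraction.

1665/3304

Stage 1: N_ring = 37 + 2·19 = 75
Stage 1: 37(ω_s−ω_c) = −75(ω_r−ω_c),  ω_r=0, ω_s=1
Stage 1: 37(1−ω_c) = −75(0−ω_c)  ⇒  112ω_c = 37  ⇒  ω_c = 37/112
  ⇒ ω_c¹/ω_s¹ = 37/112
Stage 2: N_ring = 31 + 2·14 = 59
Stage 2: 31(ω_s−ω_c) = −59(ω_r−ω_c),  ω_s=0, ω_c=1
Stage 2: ω_r = 1 − (31/59)(0−1) = 90/59
  ⇒ ω_r²/ω_c² = 90/59
Coupling ω_c² = ω_c¹ ⇒ overall = 37/112 × 90/59 = 1665/3304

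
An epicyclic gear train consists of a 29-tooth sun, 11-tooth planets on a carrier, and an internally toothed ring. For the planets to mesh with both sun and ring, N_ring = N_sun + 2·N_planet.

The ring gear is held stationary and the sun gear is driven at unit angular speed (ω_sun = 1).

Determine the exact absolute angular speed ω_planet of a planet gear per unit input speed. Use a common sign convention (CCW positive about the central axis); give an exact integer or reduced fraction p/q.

-29/22

N_ring = 29 + 2·11 = 51
29(ω_s−ω_c) = −51(ω_r−ω_c),  ω_r=0, ω_s=1
29(1−ω_c) = −51(0−ω_c)  ⇒  80ω_c = 29  ⇒  ω_c = 29/80
sun–planet: 29·(1−29/80) = −11·(ω_p−ω_c)  ⇒  ω_p−ω_c = −(29/11)·(51/80) = -1479/880
ω_p = 29/80 − 1479/880 = -29/22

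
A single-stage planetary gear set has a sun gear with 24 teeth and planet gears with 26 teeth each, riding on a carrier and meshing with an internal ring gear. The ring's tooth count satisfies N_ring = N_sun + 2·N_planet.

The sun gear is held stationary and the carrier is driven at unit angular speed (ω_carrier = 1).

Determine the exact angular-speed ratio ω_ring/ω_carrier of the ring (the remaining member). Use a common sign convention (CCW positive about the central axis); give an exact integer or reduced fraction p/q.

25/19

N_ring = 24 + 2·26 = 76
24(ω_s−ω_c) = −76(ω_r−ω_c),  ω_s=0, ω_c=1
ω_r = 1 − (24/76)(0−1) = 25/19
ω_r/ω_c = 25/19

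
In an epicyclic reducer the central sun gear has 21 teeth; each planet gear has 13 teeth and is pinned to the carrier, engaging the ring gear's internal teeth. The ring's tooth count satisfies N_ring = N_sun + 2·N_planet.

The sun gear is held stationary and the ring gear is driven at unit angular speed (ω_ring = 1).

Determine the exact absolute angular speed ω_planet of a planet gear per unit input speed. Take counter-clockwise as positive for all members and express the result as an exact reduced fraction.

N_ring = 21 + 2·13 = 47
21(ω_s−ω_c) = −47(ω_r−ω_c),  ω_s=0, ω_r=1
21(0−ω_c) = −47(1−ω_c)  ⇒  68ω_c = 47  ⇒  ω_c = 47/68
sun–planet: 21·(0−47/68) = −13·(ω_p−ω_c)  ⇒  ω_p−ω_c = −(21/13)·(-47/68) = 987/884
ω_p = 47/68 + 987/884 = 47/26

47/26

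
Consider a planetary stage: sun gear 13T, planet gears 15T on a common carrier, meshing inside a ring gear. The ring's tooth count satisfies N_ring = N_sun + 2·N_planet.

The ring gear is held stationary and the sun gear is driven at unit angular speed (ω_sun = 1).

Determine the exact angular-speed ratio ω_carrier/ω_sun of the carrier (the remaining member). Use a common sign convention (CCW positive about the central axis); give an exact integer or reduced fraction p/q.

13/56

N_ring = 13 + 2·15 = 43
13(ω_s−ω_c) = −43(ω_r−ω_c),  ω_r=0, ω_s=1
13(1−ω_c) = −43(0−ω_c)  ⇒  56ω_c = 13  ⇒  ω_c = 13/56
ω_c/ω_s = 13/56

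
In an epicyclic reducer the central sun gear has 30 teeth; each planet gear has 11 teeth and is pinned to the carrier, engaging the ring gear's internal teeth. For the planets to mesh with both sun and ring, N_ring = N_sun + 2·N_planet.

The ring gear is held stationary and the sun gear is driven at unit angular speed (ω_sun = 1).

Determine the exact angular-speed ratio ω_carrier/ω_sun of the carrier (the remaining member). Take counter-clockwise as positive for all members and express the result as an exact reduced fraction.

15/41

N_ring = 30 + 2·11 = 52
30(ω_s−ω_c) = −52(ω_r−ω_c),  ω_r=0, ω_s=1
30(1−ω_c) = −52(0−ω_c)  ⇒  82ω_c = 30  ⇒  ω_c = 15/41
ω_c/ω_s = 15/41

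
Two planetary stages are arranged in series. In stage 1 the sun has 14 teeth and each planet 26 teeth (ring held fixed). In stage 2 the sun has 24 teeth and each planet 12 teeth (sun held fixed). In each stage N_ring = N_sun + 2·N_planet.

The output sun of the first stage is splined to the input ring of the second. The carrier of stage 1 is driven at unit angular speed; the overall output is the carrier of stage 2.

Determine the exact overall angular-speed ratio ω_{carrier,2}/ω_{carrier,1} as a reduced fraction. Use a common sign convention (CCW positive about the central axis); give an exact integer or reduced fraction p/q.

Stage 1: N_ring = 14 + 2·26 = 66
Stage 1: 14(ω_s−ω_c) = −66(ω_r−ω_c),  ω_r=0, ω_c=1
Stage 1: ω_s = 1 − (66/14)(0−1) = 40/7
  ⇒ ω_s¹/ω_c¹ = 40/7
Stage 2: N_ring = 24 + 2·12 = 48
Stage 2: 24(ω_s−ω_c) = −48(ω_r−ω_c),  ω_s=0, ω_r=1
Stage 2: 24(0−ω_c) = −48(1−ω_c)  ⇒  72ω_c = 48  ⇒  ω_c = 2/3
  ⇒ ω_c²/ω_r² = 2/3
Coupling ω_r² = ω_s¹ ⇒ overall = 40/7 × 2/3 = 80/21

80/21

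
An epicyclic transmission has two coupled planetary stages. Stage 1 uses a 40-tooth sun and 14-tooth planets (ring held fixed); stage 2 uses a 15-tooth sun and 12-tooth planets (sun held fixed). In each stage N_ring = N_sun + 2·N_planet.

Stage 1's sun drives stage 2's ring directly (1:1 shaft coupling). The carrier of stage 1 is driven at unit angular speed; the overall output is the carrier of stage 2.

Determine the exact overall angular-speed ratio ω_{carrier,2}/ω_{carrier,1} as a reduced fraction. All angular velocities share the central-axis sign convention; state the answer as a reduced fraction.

Stage 1: N_ring = 40 + 2·14 = 68
Stage 1: 40(ω_s−ω_c) = −68(ω_r−ω_c),  ω_r=0, ω_c=1
Stage 1: ω_s = 1 − (68/40)(0−1) = 27/10
  ⇒ ω_s¹/ω_c¹ = 27/10
Stage 2: N_ring = 15 + 2·12 = 39
Stage 2: 15(ω_s−ω_c) = −39(ω_r−ω_c),  ω_s=0, ω_r=1
Stage 2: 15(0−ω_c) = −39(1−ω_c)  ⇒  54ω_c = 39  ⇒  ω_c = 13/18
  ⇒ ω_c²/ω_r² = 13/18
Coupling ω_r² = ω_s¹ ⇒ overall = 27/10 × 13/18 = 39/20

39/20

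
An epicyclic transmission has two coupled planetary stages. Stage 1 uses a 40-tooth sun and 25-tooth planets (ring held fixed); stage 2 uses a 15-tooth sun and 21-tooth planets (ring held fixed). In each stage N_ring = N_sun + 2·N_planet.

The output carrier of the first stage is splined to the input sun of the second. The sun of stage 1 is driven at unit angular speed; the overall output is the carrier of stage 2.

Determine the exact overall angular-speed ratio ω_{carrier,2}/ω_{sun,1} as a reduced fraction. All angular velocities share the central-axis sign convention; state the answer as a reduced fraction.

5/78

Stage 1: N_ring = 40 + 2·25 = 90
Stage 1: 40(ω_s−ω_c) = −90(ω_r−ω_c),  ω_r=0, ω_s=1
Stage 1: 40(1−ω_c) = −90(0−ω_c)  ⇒  130ω_c = 40  ⇒  ω_c = 4/13
  ⇒ ω_c¹/ω_s¹ = 4/13
Stage 2: N_ring = 15 + 2·21 = 57
Stage 2: 15(ω_s−ω_c) = −57(ω_r−ω_c),  ω_r=0, ω_s=1
Stage 2: 15(1−ω_c) = −57(0−ω_c)  ⇒  72ω_c = 15  ⇒  ω_c = 5/24
  ⇒ ω_c²/ω_s² = 5/24
Coupling ω_s² = ω_c¹ ⇒ overall = 4/13 × 5/24 = 5/78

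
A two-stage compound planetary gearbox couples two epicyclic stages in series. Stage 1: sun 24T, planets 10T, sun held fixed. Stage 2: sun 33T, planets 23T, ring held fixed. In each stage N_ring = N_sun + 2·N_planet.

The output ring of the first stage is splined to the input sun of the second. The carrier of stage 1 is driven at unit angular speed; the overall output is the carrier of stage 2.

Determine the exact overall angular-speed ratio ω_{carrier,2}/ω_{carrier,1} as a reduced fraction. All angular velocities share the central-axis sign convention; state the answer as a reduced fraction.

51/112

Stage 1: N_ring = 24 + 2·10 = 44
Stage 1: 24(ω_s−ω_c) = −44(ω_r−ω_c),  ω_s=0, ω_c=1
Stage 1: ω_r = 1 − (24/44)(0−1) = 17/11
  ⇒ ω_r¹/ω_c¹ = 17/11
Stage 2: N_ring = 33 + 2·23 = 79
Stage 2: 33(ω_s−ω_c) = −79(ω_r−ω_c),  ω_r=0, ω_s=1
Stage 2: 33(1−ω_c) = −79(0−ω_c)  ⇒  112ω_c = 33  ⇒  ω_c = 33/112
  ⇒ ω_c²/ω_s² = 33/112
Coupling ω_s² = ω_r¹ ⇒ overall = 17/11 × 33/112 = 51/112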